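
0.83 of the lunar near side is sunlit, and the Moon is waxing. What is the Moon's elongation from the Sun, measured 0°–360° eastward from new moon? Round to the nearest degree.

Invert f = (1 − cos θ)/2 to get cos θ = 1 − 2(0.83) = -0.660, hence θ₀ = arccos -0.660 = 131.3°.
Before full moon the principal value applies: θ = 131.3°.

131°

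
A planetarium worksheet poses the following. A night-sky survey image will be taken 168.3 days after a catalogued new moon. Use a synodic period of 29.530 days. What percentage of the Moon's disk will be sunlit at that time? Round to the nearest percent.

168.3/29.530 = 5.699 lunations, so 5 complete cycles and 20.65 d into the next.
The Moon has covered 20.65/29.530 of its cycle, so θ ≈ 360° × 20.65/29.530 = 251.7°.
With cos θ = (-0.313), the lit fraction is (1 − (-0.313))/2 ≈ 0.657, so 66%.

66%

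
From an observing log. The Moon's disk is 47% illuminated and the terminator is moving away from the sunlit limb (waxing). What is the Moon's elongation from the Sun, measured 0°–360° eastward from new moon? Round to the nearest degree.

87°

From f = (1 − cos θ)/2: cos θ = 1 − 2×0.47 = 0.060; arccos → 86.6°.
The Moon is waxing (0°–180°), so θ = 86.6° directly.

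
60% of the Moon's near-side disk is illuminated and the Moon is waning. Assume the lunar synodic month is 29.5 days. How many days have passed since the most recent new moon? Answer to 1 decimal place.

From f = (1 − cos θ)/2: cos θ = 1 − 2×0.60 = -0.200; arccos → 101.5°.
A waning Moon lies in 180°–360°, so θ = 360° − 101.5° = 258.5°.
Age = 29.5 × 258.5°/360° ≈ 21.18 days.

21.2 days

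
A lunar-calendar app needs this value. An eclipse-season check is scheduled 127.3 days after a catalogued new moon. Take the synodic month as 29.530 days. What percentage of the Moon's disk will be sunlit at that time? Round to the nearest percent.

69%

Reduce mod P: 127.3 − 4×29.530 = 9.18 d into the current lunation.
Elongation θ = 360° × 9.18/29.530 ≈ 111.9°.
Illuminated fraction = (1 − cos 111.9°)/2 = (1 − (-0.373))/2 ≈ 0.687, so 69%.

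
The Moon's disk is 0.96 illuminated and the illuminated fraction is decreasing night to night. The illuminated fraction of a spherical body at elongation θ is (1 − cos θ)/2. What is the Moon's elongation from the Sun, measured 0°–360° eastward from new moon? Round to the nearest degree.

203°

From f = (1 − cos θ)/2: cos θ = 1 − 2×0.96 = -0.920; arccos → 156.9°.
Waning ⇒ past full, so θ = 360° − 156.9° = 203.1°.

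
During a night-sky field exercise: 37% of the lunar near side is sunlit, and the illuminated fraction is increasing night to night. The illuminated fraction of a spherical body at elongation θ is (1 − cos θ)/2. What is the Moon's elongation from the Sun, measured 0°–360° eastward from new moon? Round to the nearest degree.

75°

cos θ = 1 − 2f = 0.260, giving a principal value of 74.9°.
The Moon is waxing (0°–180°), so θ = 74.9° directly.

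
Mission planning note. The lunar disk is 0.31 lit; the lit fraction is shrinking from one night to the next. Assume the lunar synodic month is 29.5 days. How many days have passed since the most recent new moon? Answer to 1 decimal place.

24.0 days

Invert f = (1 − cos θ)/2 to get cos θ = 1 − 2(0.31) = 0.380, hence θ₀ = arccos 0.380 = 67.7°.
A waning Moon lies in 180°–360°, so θ = 360° − 67.7° = 292.3°.
At 360°/29.5 d per day, 292.3° corresponds to 23.96 days.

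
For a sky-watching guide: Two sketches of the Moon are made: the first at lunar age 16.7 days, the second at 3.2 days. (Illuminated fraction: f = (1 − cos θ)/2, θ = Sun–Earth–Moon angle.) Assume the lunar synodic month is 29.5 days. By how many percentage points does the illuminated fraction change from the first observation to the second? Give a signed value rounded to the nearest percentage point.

θ₁ = 360° × 16.7/29.5 = 203.8°, f₁ = (1 − cos θ₁)/2 = 0.957.
θ₂ = 360° × 3.2/29.5 = 39.1°, f₂ = (1 − cos θ₂)/2 = 0.112.
Change = f₂ − f₁ = -0.846 → -85 percentage points.

-85 pp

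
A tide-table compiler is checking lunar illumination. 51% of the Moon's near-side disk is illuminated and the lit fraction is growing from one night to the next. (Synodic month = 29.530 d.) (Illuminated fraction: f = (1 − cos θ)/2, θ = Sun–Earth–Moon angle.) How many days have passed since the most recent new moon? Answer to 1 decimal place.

7.5 days

cos θ = 1 − 2f = -0.020, giving a principal value of 91.1°.
Before full moon the principal value applies: θ = 91.1°.
That fraction of the synodic month is 91.1/360 × 29.530 d ≈ 7.48 d.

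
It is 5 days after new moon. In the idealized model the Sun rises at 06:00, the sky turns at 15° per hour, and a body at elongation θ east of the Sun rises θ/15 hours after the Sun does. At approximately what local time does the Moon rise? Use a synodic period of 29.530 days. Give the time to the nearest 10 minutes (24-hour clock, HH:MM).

The Moon has covered 5/29.530 of its cycle, so θ ≈ 360° × 5/29.530 = 61.0°.
At 15° of sky rotation per hour, 61.0° corresponds to a 4.06 h lag.
06:00 + 4.064 h ≈ 10:04 → 10:00 to the nearest ten minutes.

10:00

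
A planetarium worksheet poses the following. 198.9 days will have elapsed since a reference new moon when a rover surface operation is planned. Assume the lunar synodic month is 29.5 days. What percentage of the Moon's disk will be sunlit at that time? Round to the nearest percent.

Reduce mod P: 198.9 − 6×29.5 = 21.90 d into the current lunation.
Phase angle: θ = 360°·(21.90 d)/(29.5 d) = 267.3°.
With cos θ = (-0.048), the lit fraction is (1 − (-0.048))/2 ≈ 0.524, so 52%.

52%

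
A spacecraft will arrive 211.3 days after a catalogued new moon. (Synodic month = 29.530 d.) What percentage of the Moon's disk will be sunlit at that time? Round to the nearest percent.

22%

211.3 d spans 7 complete synodic months (7 × 29.530 = 206.71 d) plus 4.59 d.
Phase angle: θ = 360°·(4.59 d)/(29.530 d) = 56.0°.
With cos θ = 0.560, the lit fraction is (1 − 0.560)/2 ≈ 0.220, so 22%.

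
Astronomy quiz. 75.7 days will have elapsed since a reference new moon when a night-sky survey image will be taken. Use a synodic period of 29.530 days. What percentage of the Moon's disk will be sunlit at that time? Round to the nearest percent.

96%

75.7 d spans 2 complete synodic months (2 × 29.530 = 59.06 d) plus 16.64 d.
Elongation θ = 360° × 16.64/29.530 ≈ 202.9°.
With cos θ = (-0.921), the lit fraction is (1 − (-0.921))/2 ≈ 0.961, so 96%.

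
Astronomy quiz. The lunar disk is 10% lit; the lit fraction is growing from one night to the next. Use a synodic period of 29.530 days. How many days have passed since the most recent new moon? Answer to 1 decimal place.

3.0 days

From f = (1 − cos θ)/2: cos θ = 1 − 2×0.10 = 0.800; arccos → 36.9°.
Waxing ⇒ before full, so θ = 36.9°.
Age = 29.530 × 36.9°/360° ≈ 3.02 days.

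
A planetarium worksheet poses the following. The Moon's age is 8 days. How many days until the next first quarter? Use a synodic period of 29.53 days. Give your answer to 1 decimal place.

28.9 days

First quarter occurs at elongation 90°, i.e. at age 29.53 × 90/360 = 7.383 d.
Already past this cycle's first quarter; the next is at 7.383 + 29.53 = 36.913 d, so 36.913 − 8 = 28.913 days.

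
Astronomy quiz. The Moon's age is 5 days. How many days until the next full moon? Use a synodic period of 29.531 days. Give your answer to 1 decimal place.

9.8 days

Full moon occurs at elongation 180°, i.e. at age 29.531 × 180/360 = 14.765 d.
That is 14.765 − 5 = 9.765 days ahead.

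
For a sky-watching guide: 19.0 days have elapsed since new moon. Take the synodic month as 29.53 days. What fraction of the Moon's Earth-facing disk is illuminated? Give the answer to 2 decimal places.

0.81

Elongation θ = 360° × 19.0/29.53 ≈ 231.6°.
Illuminated fraction = (1 − cos 231.6°)/2 = (1 − (-0.621))/2 ≈ 0.810.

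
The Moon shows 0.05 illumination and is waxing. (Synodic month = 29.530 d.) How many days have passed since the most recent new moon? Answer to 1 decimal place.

From f = (1 − cos θ)/2: cos θ = 1 − 2×0.05 = 0.900; arccos → 25.8°.
Before full moon the principal value applies: θ = 25.8°.
Age = 29.530 × 25.8°/360° ≈ 2.12 days.

2.1 days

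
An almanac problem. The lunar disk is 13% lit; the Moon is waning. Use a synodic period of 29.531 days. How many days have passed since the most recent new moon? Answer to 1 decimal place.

Invert f = (1 − cos θ)/2 to get cos θ = 1 − 2(0.13) = 0.740, hence θ₀ = arccos 0.740 = 42.3°.
Waning ⇒ past full, so θ = 360° − 42.3° = 317.7°.
At 360°/29.531 d per day, 317.7° corresponds to 26.06 days.

26.1 days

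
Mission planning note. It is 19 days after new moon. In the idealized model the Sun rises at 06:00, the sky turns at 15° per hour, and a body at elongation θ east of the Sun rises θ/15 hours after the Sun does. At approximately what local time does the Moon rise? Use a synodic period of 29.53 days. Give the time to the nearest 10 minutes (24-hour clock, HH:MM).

21:30

Phase angle: θ = 360°·(19 d)/(29.53 d) = 231.6°.
Delay after the Sun = 231.6° / (15°/h) ≈ 15.44 h.
06:00 + 15.442 h ≈ 21:27 → 21:30 to the nearest ten minutes.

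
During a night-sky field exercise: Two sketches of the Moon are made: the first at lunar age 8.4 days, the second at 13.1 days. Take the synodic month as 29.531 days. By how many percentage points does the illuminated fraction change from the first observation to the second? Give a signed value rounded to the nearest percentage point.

+36 percentage points

First observation: θ = 360°·8.4/29.531 = 102.4°, so f = 0.607.
Second observation: θ = 159.7°, f = 0.969.
Δf = 0.969 − 0.607 = +0.362, i.e. +36 pp.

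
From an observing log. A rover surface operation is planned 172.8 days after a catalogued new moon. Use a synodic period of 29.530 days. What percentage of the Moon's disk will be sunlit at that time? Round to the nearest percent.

20%

172.8 d spans 5 complete synodic months (5 × 29.530 = 147.65 d) plus 25.15 d.
Phase angle: θ = 360°·(25.15 d)/(29.530 d) = 306.6°.
cos 306.6° = 0.596, so f = (1 − 0.596)/2 = 0.202, so 20%.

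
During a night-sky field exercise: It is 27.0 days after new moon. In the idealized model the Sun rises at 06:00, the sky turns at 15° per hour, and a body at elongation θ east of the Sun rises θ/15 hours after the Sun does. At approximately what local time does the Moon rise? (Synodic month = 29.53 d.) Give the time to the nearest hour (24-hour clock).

Phase angle: θ = 360°·(27.0 d)/(29.53 d) = 329.2°.
Delay after the Sun = 329.2° / (15°/h) ≈ 21.94 h.
06:00 + 21.94 h ≈ 03:57 → 04:00 to the nearest hour.

04:00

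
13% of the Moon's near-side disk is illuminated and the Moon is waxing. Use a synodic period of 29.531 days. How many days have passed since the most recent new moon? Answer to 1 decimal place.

From f = (1 − cos θ)/2: cos θ = 1 − 2×0.13 = 0.740; arccos → 42.3°.
The Moon is waxing (0°–180°), so θ = 42.3° directly.
That fraction of the synodic month is 42.3/360 × 29.531 d ≈ 3.47 d.

3.5 days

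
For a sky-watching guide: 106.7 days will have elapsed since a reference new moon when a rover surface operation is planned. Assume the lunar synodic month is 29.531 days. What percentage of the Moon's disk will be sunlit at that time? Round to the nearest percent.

106.7/29.531 = 3.613 lunations, so 3 complete cycles and 18.11 d into the next.
Phase angle: θ = 360°·(18.11 d)/(29.531 d) = 220.7°.
cos 220.7° = (-0.758), so f = (1 − (-0.758))/2 = 0.879, so 88%.

88%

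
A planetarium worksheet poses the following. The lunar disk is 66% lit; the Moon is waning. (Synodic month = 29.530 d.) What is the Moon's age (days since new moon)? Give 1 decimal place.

20.6 days

From f = (1 − cos θ)/2: cos θ = 1 − 2×0.66 = -0.320; arccos → 108.7°.
Since the Moon is past full (waning), take the reflex angle: θ = 360° − 108.7° = 251.3°.
Age = 29.530 × 251.3°/360° ≈ 20.62 days.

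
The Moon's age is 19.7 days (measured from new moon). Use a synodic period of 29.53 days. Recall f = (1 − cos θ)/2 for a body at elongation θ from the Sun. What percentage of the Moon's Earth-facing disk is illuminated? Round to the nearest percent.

75%

Phase angle: θ = 360°·(19.7 d)/(29.53 d) = 240.2°.
Illuminated fraction = (1 − cos 240.2°)/2 = (1 − (-0.498))/2 ≈ 0.749, so 75%.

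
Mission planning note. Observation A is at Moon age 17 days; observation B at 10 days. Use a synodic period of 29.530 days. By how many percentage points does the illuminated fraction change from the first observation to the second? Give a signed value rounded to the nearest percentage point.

First observation: θ = 360°·17/29.530 = 207.2°, so f = 0.945.
Second observation: θ = 121.9°, f = 0.764.
Δf = 0.764 − 0.945 = -0.180, i.e. -18 pp.

-18 pp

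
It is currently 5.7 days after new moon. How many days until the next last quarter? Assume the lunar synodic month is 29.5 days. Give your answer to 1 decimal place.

Last quarter occurs at elongation 270°, i.e. at age 29.5 × 270/360 = 22.125 d.
That is 22.125 − 5.7 = 16.425 days ahead.

16.4 days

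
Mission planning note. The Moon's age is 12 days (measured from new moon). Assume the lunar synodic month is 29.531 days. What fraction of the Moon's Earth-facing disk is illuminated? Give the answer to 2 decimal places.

0.92

Phase angle: θ = 360°·(12 d)/(29.531 d) = 146.3°.
Illuminated fraction = (1 − cos 146.3°)/2 = (1 − (-0.832))/2 ≈ 0.916.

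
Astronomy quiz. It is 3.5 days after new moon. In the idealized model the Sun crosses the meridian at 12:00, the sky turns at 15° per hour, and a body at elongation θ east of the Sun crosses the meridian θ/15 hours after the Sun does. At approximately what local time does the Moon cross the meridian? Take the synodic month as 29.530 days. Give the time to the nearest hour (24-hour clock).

15:00

The Moon has covered 3.5/29.530 of its cycle, so θ ≈ 360° × 3.5/29.530 = 42.7°.
Delay after the Sun = 42.7° / (15°/h) ≈ 2.84 h.
12:00 + 2.84 h ≈ 14:51 → 15:00 to the nearest hour.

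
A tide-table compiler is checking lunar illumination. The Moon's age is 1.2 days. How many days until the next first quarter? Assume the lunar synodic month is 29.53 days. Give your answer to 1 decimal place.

6.2 days

First quarter occurs at elongation 90°, i.e. at age 29.53 × 90/360 = 7.383 d.
That is 7.383 − 1.2 = 6.183 days ahead.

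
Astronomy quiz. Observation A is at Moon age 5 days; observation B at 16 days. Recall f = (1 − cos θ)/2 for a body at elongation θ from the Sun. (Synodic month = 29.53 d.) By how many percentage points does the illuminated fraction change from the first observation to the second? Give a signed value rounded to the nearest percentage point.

+73 percentage points

First observation: θ = 360°·5/29.53 = 61.0°, so f = 0.257.
Second observation: θ = 195.1°, f = 0.983.
Δf = 0.983 − 0.257 = +0.726, i.e. +73 pp.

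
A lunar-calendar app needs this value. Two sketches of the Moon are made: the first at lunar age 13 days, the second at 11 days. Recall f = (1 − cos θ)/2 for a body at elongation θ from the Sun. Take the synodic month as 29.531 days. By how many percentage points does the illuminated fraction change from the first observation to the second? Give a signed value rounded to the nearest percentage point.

θ₁ = 360° × 13/29.531 = 158.5°, f₁ = (1 − cos θ₁)/2 = 0.965.
θ₂ = 360° × 11/29.531 = 134.1°, f₂ = (1 − cos θ₂)/2 = 0.848.
Change = f₂ − f₁ = -0.117 → -12 percentage points.

-12 pp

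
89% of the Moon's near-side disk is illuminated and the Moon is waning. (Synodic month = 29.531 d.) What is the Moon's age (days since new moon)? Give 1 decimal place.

Invert f = (1 − cos θ)/2 to get cos θ = 1 − 2(0.89) = -0.780, hence θ₀ = arccos -0.780 = 141.3°.
A waning Moon lies in 180°–360°, so θ = 360° − 141.3° = 218.7°.
Age = 29.531 × 218.7°/360° ≈ 17.94 days.

17.9 days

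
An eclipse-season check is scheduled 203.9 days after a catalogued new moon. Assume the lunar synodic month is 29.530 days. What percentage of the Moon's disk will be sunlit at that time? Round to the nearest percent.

9%

203.9 d spans 6 complete synodic months (6 × 29.530 = 177.18 d) plus 26.72 d.
Phase angle: θ = 360°·(26.72 d)/(29.530 d) = 325.7°.
With cos θ = 0.827, the lit fraction is (1 − 0.827)/2 ≈ 0.087, so 9%.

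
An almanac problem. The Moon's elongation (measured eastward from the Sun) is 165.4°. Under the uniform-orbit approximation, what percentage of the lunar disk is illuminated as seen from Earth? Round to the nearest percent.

Half-versine of 165.4°: (1 − (-0.968))/2 = 0.984, i.e. 98%.

98%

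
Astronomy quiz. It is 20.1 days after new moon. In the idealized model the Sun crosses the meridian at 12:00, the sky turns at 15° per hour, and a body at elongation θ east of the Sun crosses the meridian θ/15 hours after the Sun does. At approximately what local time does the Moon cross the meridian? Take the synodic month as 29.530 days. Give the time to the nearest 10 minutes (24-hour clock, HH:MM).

04:20

Phase angle: θ = 360°·(20.1 d)/(29.530 d) = 245.0°.
The Moon trails the Sun by θ/15 = 245.0/15 ≈ 16.34 hours.
12:00 + 16.336 h ≈ 04:20 → 04:20 to the nearest ten minutes.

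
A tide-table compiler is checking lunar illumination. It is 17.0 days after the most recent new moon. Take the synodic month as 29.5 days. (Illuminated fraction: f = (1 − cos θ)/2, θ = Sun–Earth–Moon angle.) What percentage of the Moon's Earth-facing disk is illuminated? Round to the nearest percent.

The Moon has covered 17.0/29.5 of its cycle, so θ ≈ 360° × 17.0/29.5 = 207.5°.
With cos θ = (-0.887), the lit fraction is (1 − (-0.887))/2 ≈ 0.944, so 94%.

94%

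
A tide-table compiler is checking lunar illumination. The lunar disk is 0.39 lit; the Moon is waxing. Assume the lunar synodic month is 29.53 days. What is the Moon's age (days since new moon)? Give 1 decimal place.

Invert f = (1 − cos θ)/2 to get cos θ = 1 − 2(0.39) = 0.220, hence θ₀ = arccos 0.220 = 77.3°.
Before full moon the principal value applies: θ = 77.3°.
At 360°/29.53 d per day, 77.3° corresponds to 6.34 days.

6.3 days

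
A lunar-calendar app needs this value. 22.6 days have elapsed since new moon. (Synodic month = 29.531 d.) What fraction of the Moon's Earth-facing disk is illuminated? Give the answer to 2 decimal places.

0.45

Elongation θ = 360° × 22.6/29.531 ≈ 275.5°.
cos 275.5° = 0.096, so f = (1 − 0.096)/2 = 0.452.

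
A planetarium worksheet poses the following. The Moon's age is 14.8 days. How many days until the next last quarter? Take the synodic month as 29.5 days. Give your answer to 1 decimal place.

7.3 days

Last quarter is 0.75 of the way through the cycle: age 0.75 × 29.5 = 22.125 d.
So 7.325 days remain (22.125 − 14.8).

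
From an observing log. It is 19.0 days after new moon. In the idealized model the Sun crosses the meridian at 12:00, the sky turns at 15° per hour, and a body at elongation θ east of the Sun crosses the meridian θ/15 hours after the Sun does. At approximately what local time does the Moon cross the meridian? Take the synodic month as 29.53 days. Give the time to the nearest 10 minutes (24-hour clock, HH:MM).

03:30

Phase angle: θ = 360°·(19.0 d)/(29.53 d) = 231.6°.
The Moon trails the Sun by θ/15 = 231.6/15 ≈ 15.44 hours.
12:00 + 15.442 h ≈ 03:27 → 03:30 to the nearest ten minutes.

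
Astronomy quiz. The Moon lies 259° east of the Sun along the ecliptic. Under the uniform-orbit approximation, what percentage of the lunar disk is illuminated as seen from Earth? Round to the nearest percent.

60%

Half-versine of 259°: (1 − (-0.191))/2 = 0.595, i.e. 60%.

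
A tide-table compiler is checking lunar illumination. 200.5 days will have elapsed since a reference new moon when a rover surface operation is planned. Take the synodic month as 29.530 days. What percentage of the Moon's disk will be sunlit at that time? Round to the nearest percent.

38%

200.5 d spans 6 complete synodic months (6 × 29.530 = 177.18 d) plus 23.32 d.
The Moon has covered 23.32/29.530 of its cycle, so θ ≈ 360° × 23.32/29.530 = 284.3°.
Illuminated fraction = (1 − cos 284.3°)/2 = (1 − 0.247)/2 ≈ 0.377, so 38%.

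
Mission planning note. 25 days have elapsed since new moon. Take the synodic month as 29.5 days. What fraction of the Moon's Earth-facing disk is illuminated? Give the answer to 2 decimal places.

0.21

Phase angle: θ = 360°·(25 d)/(29.5 d) = 305.1°.
Illuminated fraction = (1 − cos 305.1°)/2 = (1 − 0.575)/2 ≈ 0.213.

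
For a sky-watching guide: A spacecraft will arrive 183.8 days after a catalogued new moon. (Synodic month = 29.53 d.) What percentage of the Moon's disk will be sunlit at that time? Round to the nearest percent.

Reduce mod P: 183.8 − 6×29.53 = 6.62 d into the current lunation.
Phase angle: θ = 360°·(6.62 d)/(29.53 d) = 80.7°.
cos 80.7° = 0.162, so f = (1 − 0.162)/2 = 0.419, so 42%.

42%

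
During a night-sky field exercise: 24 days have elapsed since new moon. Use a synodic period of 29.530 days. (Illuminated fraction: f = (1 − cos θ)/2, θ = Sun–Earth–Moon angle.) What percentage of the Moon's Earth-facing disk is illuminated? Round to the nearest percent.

31%

Elongation θ = 360° × 24/29.530 ≈ 292.6°.
cos 292.6° = 0.384, so f = (1 − 0.384)/2 = 0.308, so 31%.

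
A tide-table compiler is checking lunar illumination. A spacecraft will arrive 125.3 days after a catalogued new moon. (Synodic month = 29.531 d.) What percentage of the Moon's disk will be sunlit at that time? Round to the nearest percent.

48%

Reduce mod P: 125.3 − 4×29.531 = 7.18 d into the current lunation.
The Moon has covered 7.18/29.531 of its cycle, so θ ≈ 360° × 7.18/29.531 = 87.5°.
cos 87.5° = 0.044, so f = (1 − 0.044)/2 = 0.478, so 48%.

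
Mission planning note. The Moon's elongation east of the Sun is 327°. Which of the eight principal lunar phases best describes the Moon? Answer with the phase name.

waning crescent

The waning crescent sector spans roughly 292°–338°; 327° falls inside it.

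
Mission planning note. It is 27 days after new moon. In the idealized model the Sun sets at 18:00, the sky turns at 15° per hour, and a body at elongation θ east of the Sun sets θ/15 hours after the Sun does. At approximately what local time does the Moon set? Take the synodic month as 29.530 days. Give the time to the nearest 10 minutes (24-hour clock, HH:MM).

Elongation θ = 360° × 27/29.530 ≈ 329.2°.
The Moon trails the Sun by θ/15 = 329.2/15 ≈ 21.94 hours.
18:00 + 21.944 h ≈ 15:57 → 16:00 to the nearest ten minutes.

16:00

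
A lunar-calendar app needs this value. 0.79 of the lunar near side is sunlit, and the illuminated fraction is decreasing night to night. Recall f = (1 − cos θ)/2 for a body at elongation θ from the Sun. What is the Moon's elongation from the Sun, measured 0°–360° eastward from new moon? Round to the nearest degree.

Invert f = (1 − cos θ)/2 to get cos θ = 1 − 2(0.79) = -0.580, hence θ₀ = arccos -0.580 = 125.5°.
Waning ⇒ past full, so θ = 360° − 125.5° = 234.5°.

235°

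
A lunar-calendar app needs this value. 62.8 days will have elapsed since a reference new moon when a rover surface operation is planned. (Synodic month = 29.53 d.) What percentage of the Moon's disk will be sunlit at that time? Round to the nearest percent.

15%

62.8 d spans 2 complete synodic months (2 × 29.53 = 59.06 d) plus 3.74 d.
Phase angle: θ = 360°·(3.74 d)/(29.53 d) = 45.6°.
With cos θ = 0.700, the lit fraction is (1 − 0.700)/2 ≈ 0.150, so 15%.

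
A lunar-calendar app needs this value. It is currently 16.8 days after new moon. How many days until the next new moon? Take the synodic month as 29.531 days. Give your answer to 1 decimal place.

The next new moon completes the synodic month: 29.531 − 16.8 = 12.731 days.

12.7 days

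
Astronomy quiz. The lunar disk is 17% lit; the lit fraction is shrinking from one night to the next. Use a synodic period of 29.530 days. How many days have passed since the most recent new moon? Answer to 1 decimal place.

From f = (1 − cos θ)/2: cos θ = 1 − 2×0.17 = 0.660; arccos → 48.7°.
A waning Moon lies in 180°–360°, so θ = 360° − 48.7° = 311.3°.
At 360°/29.530 d per day, 311.3° corresponds to 25.54 days.

25.5 days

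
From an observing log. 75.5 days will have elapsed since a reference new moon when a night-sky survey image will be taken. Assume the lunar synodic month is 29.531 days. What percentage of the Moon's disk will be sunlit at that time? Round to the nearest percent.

97%

Reduce mod P: 75.5 − 2×29.531 = 16.44 d into the current lunation.
Elongation θ = 360° × 16.44/29.531 ≈ 200.4°.
cos 200.4° = (-0.937), so f = (1 − (-0.937))/2 = 0.969, so 97%.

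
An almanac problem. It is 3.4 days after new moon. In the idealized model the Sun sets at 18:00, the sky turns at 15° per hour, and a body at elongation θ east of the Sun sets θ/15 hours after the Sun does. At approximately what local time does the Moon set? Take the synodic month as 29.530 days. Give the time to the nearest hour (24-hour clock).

21:00

Phase angle: θ = 360°·(3.4 d)/(29.530 d) = 41.4°.
At 15° of sky rotation per hour, 41.4° corresponds to a 2.76 h lag.
18:00 + 2.76 h ≈ 20:46 → 21:00 to the nearest hour.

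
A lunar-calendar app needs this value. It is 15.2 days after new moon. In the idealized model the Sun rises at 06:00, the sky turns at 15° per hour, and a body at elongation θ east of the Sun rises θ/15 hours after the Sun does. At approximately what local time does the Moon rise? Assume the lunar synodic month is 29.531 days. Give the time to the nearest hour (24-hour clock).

18:00

Phase angle: θ = 360°·(15.2 d)/(29.531 d) = 185.3°.
At 15° of sky rotation per hour, 185.3° corresponds to a 12.35 h lag.
06:00 + 12.35 h ≈ 18:21 → 18:00 to the nearest hour.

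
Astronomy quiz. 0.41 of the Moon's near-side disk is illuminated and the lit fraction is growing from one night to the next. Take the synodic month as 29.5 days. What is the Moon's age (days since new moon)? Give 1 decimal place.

6.5 days

From f = (1 − cos θ)/2: cos θ = 1 − 2×0.41 = 0.180; arccos → 79.6°.
The Moon is waxing (0°–180°), so θ = 79.6° directly.
Age = 29.5 × 79.6°/360° ≈ 6.53 days.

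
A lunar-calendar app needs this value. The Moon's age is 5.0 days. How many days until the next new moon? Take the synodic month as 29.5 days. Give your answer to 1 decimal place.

One full lunation from the last new moon is 29.5 d; remaining = 29.5 − 5.0 = 24.500 d.

24.5 days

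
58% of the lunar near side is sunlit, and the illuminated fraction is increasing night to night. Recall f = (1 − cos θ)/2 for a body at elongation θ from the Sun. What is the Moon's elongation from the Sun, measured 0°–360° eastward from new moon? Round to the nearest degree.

99°

Invert f = (1 − cos θ)/2 to get cos θ = 1 − 2(0.58) = -0.160, hence θ₀ = arccos -0.160 = 99.2°.
Waxing ⇒ before full, so θ = 99.2°.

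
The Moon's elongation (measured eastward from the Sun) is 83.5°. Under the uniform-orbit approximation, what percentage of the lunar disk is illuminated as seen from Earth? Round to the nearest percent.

44%

f = (1 − cos 83.5°)/2 = (1 − 0.113)/2 ≈ 0.443, i.e. 44%.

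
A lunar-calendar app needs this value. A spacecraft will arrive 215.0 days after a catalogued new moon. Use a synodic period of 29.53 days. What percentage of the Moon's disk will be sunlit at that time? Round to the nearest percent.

60%

215.0/29.53 = 7.281 lunations, so 7 complete cycles and 8.29 d into the next.
Elongation θ = 360° × 8.29/29.53 ≈ 101.1°.
Illuminated fraction = (1 − cos 101.1°)/2 = (1 − (-0.192))/2 ≈ 0.596, so 60%.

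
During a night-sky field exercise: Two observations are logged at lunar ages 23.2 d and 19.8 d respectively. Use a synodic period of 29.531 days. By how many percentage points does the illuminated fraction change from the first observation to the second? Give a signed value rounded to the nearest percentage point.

First observation: θ = 360°·23.2/29.531 = 282.8°, so f = 0.389.
Second observation: θ = 241.4°, f = 0.740.
Δf = 0.740 − 0.389 = +0.351, i.e. +35 pp.

+35 percentage points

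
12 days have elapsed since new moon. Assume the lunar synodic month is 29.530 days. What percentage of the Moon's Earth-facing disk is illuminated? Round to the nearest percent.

The Moon has covered 12/29.530 of its cycle, so θ ≈ 360° × 12/29.530 = 146.3°.
Illuminated fraction = (1 − cos 146.3°)/2 = (1 − (-0.832))/2 ≈ 0.916, so 92%.

92%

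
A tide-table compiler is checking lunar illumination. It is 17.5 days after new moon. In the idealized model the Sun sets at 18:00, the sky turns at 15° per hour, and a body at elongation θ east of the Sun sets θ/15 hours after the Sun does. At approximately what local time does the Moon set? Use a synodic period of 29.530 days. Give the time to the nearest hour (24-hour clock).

08:00

Elongation θ = 360° × 17.5/29.530 ≈ 213.3°.
At 15° of sky rotation per hour, 213.3° corresponds to a 14.22 h lag.
18:00 + 14.22 h ≈ 08:13 → 08:00 to the nearest hour.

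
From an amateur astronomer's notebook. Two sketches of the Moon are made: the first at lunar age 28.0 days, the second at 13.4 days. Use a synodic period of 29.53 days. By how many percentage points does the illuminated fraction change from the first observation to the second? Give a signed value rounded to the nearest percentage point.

First observation: θ = 360°·28.0/29.53 = 341.3°, so f = 0.026.
Second observation: θ = 163.4°, f = 0.979.
Δf = 0.979 − 0.026 = +0.953, i.e. +95 pp.

+95 percentage points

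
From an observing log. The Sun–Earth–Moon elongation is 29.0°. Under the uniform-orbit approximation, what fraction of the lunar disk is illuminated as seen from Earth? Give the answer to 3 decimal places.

Half-versine of 29.0°: (1 − 0.875)/2 = 0.063.

0.063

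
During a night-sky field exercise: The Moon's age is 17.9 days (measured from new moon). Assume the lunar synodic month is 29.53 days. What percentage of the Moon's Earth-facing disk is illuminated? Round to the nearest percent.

89%

Elongation θ = 360° × 17.9/29.53 ≈ 218.2°.
cos 218.2° = (-0.786), so f = (1 − (-0.786))/2 = 0.893, so 89%.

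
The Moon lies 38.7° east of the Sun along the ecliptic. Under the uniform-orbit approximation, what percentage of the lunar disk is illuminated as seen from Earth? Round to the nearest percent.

11%

Half-versine of 38.7°: (1 − 0.780)/2 = 0.110, i.e. 11%.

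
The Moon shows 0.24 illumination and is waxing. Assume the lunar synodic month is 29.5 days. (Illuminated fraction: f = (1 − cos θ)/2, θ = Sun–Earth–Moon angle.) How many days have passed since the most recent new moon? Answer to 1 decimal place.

4.8 days

Invert f = (1 − cos θ)/2 to get cos θ = 1 − 2(0.24) = 0.520, hence θ₀ = arccos 0.520 = 58.7°.
Waxing ⇒ before full, so θ = 58.7°.
Age = 29.5 × 58.7°/360° ≈ 4.81 days.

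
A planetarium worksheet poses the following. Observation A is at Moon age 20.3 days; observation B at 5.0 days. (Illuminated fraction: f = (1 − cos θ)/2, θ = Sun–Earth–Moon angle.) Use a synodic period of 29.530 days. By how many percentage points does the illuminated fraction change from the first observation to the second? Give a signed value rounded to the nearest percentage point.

First observation: θ = 360°·20.3/29.530 = 247.5°, so f = 0.692.
Second observation: θ = 61.0°, f = 0.257.
Δf = 0.257 − 0.692 = -0.434, i.e. -43 pp.

-43 pp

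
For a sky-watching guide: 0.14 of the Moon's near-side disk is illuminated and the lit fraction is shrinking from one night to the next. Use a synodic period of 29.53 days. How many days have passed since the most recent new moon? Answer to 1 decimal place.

25.9 days

Invert f = (1 − cos θ)/2 to get cos θ = 1 − 2(0.14) = 0.720, hence θ₀ = arccos 0.720 = 43.9°.
Since the Moon is past full (waning), take the reflex angle: θ = 360° − 43.9° = 316.1°.
At 360°/29.53 d per day, 316.1° corresponds to 25.93 days.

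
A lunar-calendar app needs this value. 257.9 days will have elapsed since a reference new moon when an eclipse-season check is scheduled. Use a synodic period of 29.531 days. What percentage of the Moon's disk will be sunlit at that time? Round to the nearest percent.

257.9/29.531 = 8.733 lunations, so 8 complete cycles and 21.65 d into the next.
Elongation θ = 360° × 21.65/29.531 ≈ 264.0°.
With cos θ = (-0.105), the lit fraction is (1 − (-0.105))/2 ≈ 0.553, so 55%.

55%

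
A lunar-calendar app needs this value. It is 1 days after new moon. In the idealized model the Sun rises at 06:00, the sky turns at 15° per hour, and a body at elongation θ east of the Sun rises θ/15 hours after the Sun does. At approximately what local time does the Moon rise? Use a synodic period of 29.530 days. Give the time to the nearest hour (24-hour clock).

07:00

The Moon has covered 1/29.530 of its cycle, so θ ≈ 360° × 1/29.530 = 12.2°.
At 15° of sky rotation per hour, 12.2° corresponds to a 0.81 h lag.
06:00 + 0.81 h ≈ 06:49 → 07:00 to the nearest hour.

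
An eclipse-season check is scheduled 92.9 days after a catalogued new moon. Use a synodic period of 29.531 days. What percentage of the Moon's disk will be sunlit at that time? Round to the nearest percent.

92.9 d spans 3 complete synodic months (3 × 29.531 = 88.59 d) plus 4.31 d.
Phase angle: θ = 360°·(4.31 d)/(29.531 d) = 52.5°.
cos 52.5° = 0.609, so f = (1 − 0.609)/2 = 0.196, so 20%.

20%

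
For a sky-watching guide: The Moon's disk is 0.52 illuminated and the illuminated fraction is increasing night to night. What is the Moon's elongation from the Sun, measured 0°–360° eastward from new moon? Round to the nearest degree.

From f = (1 − cos θ)/2: cos θ = 1 − 2×0.52 = -0.040; arccos → 92.3°.
Before full moon the principal value applies: θ = 92.3°.

92°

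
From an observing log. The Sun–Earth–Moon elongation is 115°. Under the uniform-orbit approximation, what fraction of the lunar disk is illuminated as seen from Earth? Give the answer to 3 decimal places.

f = (1 − cos 115°)/2 = (1 − (-0.423))/2 ≈ 0.711.

0.711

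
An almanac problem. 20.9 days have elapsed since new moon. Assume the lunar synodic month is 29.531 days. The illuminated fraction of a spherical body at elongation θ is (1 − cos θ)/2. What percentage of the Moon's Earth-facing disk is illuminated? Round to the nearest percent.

The Moon has covered 20.9/29.531 of its cycle, so θ ≈ 360° × 20.9/29.531 = 254.8°.
With cos θ = (-0.262), the lit fraction is (1 − (-0.262))/2 ≈ 0.631, so 63%.

63%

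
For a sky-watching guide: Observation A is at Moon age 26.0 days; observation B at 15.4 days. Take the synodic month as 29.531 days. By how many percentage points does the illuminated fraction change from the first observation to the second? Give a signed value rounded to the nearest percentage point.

+86 pp

First observation: θ = 360°·26.0/29.531 = 317.0°, so f = 0.135.
Second observation: θ = 187.7°, f = 0.995.
Δf = 0.995 − 0.135 = +0.861, i.e. +86 pp.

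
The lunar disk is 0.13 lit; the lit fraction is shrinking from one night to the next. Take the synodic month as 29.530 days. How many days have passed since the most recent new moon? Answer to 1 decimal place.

26.1 days

cos θ = 1 − 2f = 0.740, giving a principal value of 42.3°.
Since the Moon is past full (waning), take the reflex angle: θ = 360° − 42.3° = 317.7°.
That fraction of the synodic month is 317.7/360 × 29.530 d ≈ 26.06 d.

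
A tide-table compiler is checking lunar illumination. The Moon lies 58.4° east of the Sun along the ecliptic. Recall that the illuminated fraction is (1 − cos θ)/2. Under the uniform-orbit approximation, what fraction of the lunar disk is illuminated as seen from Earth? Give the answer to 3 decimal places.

cos 58.4° = 0.524, so f = (1 − 0.524)/2 = 0.238.

0.238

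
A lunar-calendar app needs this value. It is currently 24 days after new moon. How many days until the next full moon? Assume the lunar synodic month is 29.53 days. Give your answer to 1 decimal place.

Full moon is 0.5 of the way through the cycle: age 0.5 × 29.53 = 14.765 d.
Already past this cycle's full moon; the next is at 14.765 + 29.53 = 44.295 d, so 44.295 − 24 = 20.295 days.

20.3 days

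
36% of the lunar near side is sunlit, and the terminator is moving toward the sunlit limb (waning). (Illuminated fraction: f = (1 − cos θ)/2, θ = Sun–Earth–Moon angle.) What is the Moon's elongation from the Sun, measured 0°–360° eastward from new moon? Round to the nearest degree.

Invert f = (1 − cos θ)/2 to get cos θ = 1 − 2(0.36) = 0.280, hence θ₀ = arccos 0.280 = 73.7°.
Since the Moon is past full (waning), take the reflex angle: θ = 360° − 73.7° = 286.3°.

286°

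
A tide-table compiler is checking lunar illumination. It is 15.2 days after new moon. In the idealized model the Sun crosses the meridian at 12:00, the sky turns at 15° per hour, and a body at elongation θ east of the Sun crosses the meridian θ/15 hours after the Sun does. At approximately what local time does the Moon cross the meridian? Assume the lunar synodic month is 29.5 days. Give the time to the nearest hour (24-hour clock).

Phase angle: θ = 360°·(15.2 d)/(29.5 d) = 185.5°.
The Moon trails the Sun by θ/15 = 185.5/15 ≈ 12.37 hours.
12:00 + 12.37 h ≈ 00:22 → 00:00 to the nearest hour.

00:00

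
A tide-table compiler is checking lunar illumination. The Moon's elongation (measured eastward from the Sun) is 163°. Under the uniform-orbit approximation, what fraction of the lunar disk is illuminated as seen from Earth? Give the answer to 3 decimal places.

Half-versine of 163°: (1 − (-0.956))/2 = 0.978.

0.978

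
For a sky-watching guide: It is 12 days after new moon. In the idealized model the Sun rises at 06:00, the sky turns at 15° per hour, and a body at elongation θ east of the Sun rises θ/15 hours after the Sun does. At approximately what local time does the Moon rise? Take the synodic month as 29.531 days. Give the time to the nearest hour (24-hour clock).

16:00

The Moon has covered 12/29.531 of its cycle, so θ ≈ 360° × 12/29.531 = 146.3°.
Delay after the Sun = 146.3° / (15°/h) ≈ 9.75 h.
06:00 + 9.75 h ≈ 15:45 → 16:00 to the nearest hour.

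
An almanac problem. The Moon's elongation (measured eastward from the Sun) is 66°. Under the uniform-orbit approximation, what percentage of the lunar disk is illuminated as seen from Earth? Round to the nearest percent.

30%

Half-versine of 66°: (1 − 0.407)/2 = 0.297, i.e. 30%.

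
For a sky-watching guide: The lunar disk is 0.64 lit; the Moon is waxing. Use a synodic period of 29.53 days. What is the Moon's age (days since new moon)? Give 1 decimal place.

8.7 days

cos θ = 1 − 2f = -0.280, giving a principal value of 106.3°.
Waxing ⇒ before full, so θ = 106.3°.
At 360°/29.53 d per day, 106.3° corresponds to 8.72 days.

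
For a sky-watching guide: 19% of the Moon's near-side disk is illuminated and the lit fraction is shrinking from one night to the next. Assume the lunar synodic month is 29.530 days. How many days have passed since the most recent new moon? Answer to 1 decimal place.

25.3 days

cos θ = 1 − 2f = 0.620, giving a principal value of 51.7°.
A waning Moon lies in 180°–360°, so θ = 360° − 51.7° = 308.3°.
Age = 29.530 × 308.3°/360° ≈ 25.29 days.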